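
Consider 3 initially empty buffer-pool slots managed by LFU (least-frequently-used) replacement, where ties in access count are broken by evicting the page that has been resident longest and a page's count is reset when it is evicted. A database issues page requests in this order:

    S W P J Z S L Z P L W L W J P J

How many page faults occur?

12

S -> fault, frames [S]
W -> fault, frames [S, W]
P -> fault, frames [S, W, P]
J -> fault, evict S, frames [W, P, J]
Z -> fault, evict W, frames [P, J, Z]
S -> fault, evict P, frames [J, Z, S]
L -> fault, evict J, frames [Z, S, L]
Z -> hit
P -> fault, evict S, frames [Z, L, P]
L -> hit
W -> fault, evict P, frames [Z, L, W]
L -> hit
W -> hit
J -> fault, evict Z, frames [L, W, J]
P -> fault, evict J, frames [L, W, P]
J -> fault, evict P, frames [L, W, J]
Page faults: 12.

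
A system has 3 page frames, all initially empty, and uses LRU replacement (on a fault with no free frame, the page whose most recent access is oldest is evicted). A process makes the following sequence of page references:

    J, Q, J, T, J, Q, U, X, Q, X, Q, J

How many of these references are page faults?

J: miss, frames [J]
Q: miss, frames [J, Q]
J: hit
T: miss, frames [Q, J, T]
J: hit
Q: hit
U: miss, evict T, frames [J, Q, U]
X: miss, evict J, frames [Q, U, X]
Q: hit
X: hit
Q: hit
J: miss, evict U, frames [X, Q, J]
Page faults: 6.

6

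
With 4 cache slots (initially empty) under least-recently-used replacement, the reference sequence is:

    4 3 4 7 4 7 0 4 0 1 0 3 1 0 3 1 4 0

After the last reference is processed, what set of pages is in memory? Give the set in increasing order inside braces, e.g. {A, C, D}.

4 → miss, frames (4)
3 → miss, frames (4 3)
4 → hit
7 → miss, frames (3 4 7)
4 → hit
7 → hit
0 → miss, frames (3 4 7 0)
4 → hit
0 → hit
1 → miss, evict 3, frames (7 4 0 1)
0 → hit
3 → miss, evict 7, frames (4 1 0 3)
1 → hit
0 → hit
3 → hit
1 → hit
4 → hit
0 → hit

{0, 1, 3, 4}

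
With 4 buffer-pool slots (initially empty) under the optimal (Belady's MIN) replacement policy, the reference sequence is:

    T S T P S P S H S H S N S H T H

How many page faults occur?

T → miss, frames [T]
S → miss, frames [T, S]
T → hit
P → miss, frames [T, S, P]
S → hit
P → hit
S → hit
H → miss, frames [T, S, P, H]
S → hit
H → hit
S → hit
N → miss, evict P, frames [T, S, H, N]
S → hit
H → hit
T → hit
H → hit
Page faults: 5.

5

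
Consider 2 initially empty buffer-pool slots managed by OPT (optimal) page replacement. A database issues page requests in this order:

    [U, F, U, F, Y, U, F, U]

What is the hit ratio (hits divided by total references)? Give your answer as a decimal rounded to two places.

U: fault, frames [U]
F: fault, frames [U, F]
U: hit
F: hit
Y: fault, evict F, frames [U, Y]
U: hit
F: fault, evict Y, frames [U, F]
U: hit
Hits: 4 of 8 references → 4/8 = 0.5000.

0.50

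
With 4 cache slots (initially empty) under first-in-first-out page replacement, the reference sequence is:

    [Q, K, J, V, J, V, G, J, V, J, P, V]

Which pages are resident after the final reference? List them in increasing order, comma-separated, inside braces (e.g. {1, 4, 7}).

{G, J, P, V}

Q → miss, frames [Q]
K → miss, frames [Q, K]
J → miss, frames [Q, K, J]
V → miss, frames [Q, K, J, V]
J → hit
V → hit
G → miss, evict Q, frames [K, J, V, G]
J → hit
V → hit
J → hit
P → miss, evict K, frames [J, V, G, P]
V → hit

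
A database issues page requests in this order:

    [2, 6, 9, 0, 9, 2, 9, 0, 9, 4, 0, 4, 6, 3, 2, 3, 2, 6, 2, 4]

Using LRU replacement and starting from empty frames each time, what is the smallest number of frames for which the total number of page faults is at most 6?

6

f=1: 20 faults
f=2: 13 faults
f=3: 10 faults
f=4: 8 faults
f=5: 7 faults
f=6: 6 faults
Smallest f with faults ≤ 6 is 6.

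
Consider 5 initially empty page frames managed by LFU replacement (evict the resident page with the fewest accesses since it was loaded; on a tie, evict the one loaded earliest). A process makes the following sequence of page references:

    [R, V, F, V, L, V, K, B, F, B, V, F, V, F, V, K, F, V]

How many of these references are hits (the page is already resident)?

12

R → miss, frames (R)
V → miss, frames (R V)
F → miss, frames (R V F)
V → hit
L → miss, frames (R V F L)
V → hit
K → miss, frames (R V F L K)
B → miss, evict R, frames (V F L K B)
F → hit
B → hit
V → hit
F → hit
V → hit
F → hit
V → hit
K → hit
F → hit
V → hit
Hits: 12.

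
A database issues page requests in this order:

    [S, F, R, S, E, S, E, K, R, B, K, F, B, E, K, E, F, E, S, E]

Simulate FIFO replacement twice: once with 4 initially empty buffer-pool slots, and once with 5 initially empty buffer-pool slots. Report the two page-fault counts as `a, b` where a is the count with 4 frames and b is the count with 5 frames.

9, 7

4 frames: F F F . F . . F . F . F . . . . . . F F → 9 faults.
5 frames: F F F . F . . F . F . . . . . . . . F . → 7 faults.
7 < 9: adding a frame reduced faults, as is typical.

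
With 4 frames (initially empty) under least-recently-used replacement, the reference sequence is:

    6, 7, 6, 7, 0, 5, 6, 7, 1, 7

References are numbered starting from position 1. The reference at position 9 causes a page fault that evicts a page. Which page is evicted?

pos 1: 6 → miss, frames {6}
pos 2: 7 → miss, frames {6,7}
pos 3: 6 → hit
pos 4: 7 → hit
pos 5: 0 → miss, frames {6,7,0}
pos 6: 5 → miss, frames {6,7,0,5}
pos 7: 6 → hit
pos 8: 7 → hit
pos 9: 1 → miss, evict 0, frames {5,6,7,1}
At position 9, page 0 is evicted.

0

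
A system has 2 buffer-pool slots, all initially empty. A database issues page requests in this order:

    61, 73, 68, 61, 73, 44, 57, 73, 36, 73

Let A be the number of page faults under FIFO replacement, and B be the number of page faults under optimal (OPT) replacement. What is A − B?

2

Under FIFO: F F F F F F F F F . → 9 faults.
Under OPT: F F F . F F F . F . → 7 faults.
A − B = 9 − 7 = 2.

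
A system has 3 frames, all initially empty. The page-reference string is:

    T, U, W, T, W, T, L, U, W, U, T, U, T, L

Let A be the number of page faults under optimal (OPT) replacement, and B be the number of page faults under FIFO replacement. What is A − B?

-1

Under OPT: F F F . . . F . . . F . . . → 5 faults.
Under FIFO: F F F . . . F . . . F F . . → 6 faults.
A − B = 5 − 6 = -1.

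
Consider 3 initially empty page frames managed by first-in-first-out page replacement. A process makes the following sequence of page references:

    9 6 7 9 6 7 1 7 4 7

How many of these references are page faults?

5

9 -> miss, frames (9)
6 -> miss, frames (9 6)
7 -> miss, frames (9 6 7)
9 -> hit
6 -> hit
7 -> hit
1 -> miss, evict 9, frames (6 7 1)
7 -> hit
4 -> miss, evict 6, frames (7 1 4)
7 -> hit
Page faults: 5.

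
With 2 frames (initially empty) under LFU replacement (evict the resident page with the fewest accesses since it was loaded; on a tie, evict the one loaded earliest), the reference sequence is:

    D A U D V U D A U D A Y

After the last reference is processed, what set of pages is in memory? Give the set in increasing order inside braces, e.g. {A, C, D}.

{A, Y}

D: fault, frames [D]
A: fault, frames [D, A]
U: fault, evict D, frames [A, U]
D: fault, evict A, frames [U, D]
V: fault, evict U, frames [D, V]
U: fault, evict D, frames [V, U]
D: fault, evict V, frames [U, D]
A: fault, evict U, frames [D, A]
U: fault, evict D, frames [A, U]
D: fault, evict A, frames [U, D]
A: fault, evict U, frames [D, A]
Y: fault, evict D, frames [A, Y]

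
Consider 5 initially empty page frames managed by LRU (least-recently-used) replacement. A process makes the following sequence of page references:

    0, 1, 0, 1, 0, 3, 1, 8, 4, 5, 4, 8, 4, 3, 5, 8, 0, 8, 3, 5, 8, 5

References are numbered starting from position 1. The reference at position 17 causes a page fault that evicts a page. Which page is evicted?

pos 1: 0: fault, frames {0}
pos 2: 1: fault, frames {0,1}
pos 3: 0: hit
pos 4: 1: hit
pos 5: 0: hit
pos 6: 3: fault, frames {1,0,3}
pos 7: 1: hit
pos 8: 8: fault, frames {0,3,1,8}
pos 9: 4: fault, frames {0,3,1,8,4}
pos 10: 5: fault, evict 0, frames {3,1,8,4,5}
pos 11: 4: hit
pos 12: 8: hit
pos 13: 4: hit
pos 14: 3: hit
pos 15: 5: hit
pos 16: 8: hit
pos 17: 0: fault, evict 1, frames {4,3,5,8,0}
At position 17, page 1 is evicted.

1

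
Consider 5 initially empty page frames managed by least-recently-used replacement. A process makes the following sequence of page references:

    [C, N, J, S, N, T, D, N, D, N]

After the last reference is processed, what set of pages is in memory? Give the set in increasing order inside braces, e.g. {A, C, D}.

C -> fault, frames [C]
N -> fault, frames [C, N]
J -> fault, frames [C, N, J]
S -> fault, frames [C, N, J, S]
N -> hit
T -> fault, frames [C, J, S, N, T]
D -> fault, evict C, frames [J, S, N, T, D]
N -> hit
D -> hit
N -> hit

{D, J, N, S, T}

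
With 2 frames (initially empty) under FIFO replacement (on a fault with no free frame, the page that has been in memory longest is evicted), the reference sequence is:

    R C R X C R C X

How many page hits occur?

R → miss, frames (R)
C → miss, frames (R C)
R → hit
X → miss, evict R, frames (C X)
C → hit
R → miss, evict C, frames (X R)
C → miss, evict X, frames (R C)
X → miss, evict R, frames (C X)
Hits: 2.

2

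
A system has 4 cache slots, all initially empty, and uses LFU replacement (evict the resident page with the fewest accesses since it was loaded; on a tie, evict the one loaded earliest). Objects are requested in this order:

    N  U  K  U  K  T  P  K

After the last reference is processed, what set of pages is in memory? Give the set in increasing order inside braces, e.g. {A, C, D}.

{K, P, T, U}

N → fault, frames (N)
U → fault, frames (N U)
K → fault, frames (N U K)
U → hit
K → hit
T → fault, frames (N U K T)
P → fault, evict N, frames (U K T P)
K → hit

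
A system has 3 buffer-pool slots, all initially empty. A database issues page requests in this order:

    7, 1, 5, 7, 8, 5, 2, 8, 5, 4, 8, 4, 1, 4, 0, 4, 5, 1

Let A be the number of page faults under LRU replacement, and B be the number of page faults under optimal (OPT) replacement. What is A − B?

1

Under LRU: F F F . F . F . . F . . F . F . F F → 10 faults.
Under OPT: F F F . F . F . . F . . F . F . . F → 9 faults.
A − B = 10 − 9 = 1.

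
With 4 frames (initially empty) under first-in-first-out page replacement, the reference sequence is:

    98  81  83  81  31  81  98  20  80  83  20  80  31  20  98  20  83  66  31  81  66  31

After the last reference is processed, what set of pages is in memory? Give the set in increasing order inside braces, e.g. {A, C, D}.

{31, 66, 81, 83}

98 -> fault, frames [98]
81 -> fault, frames [98, 81]
83 -> fault, frames [98, 81, 83]
81 -> hit
31 -> fault, frames [98, 81, 83, 31]
81 -> hit
98 -> hit
20 -> fault, evict 98, frames [81, 83, 31, 20]
80 -> fault, evict 81, frames [83, 31, 20, 80]
83 -> hit
20 -> hit
80 -> hit
31 -> hit
20 -> hit
98 -> fault, evict 83, frames [31, 20, 80, 98]
20 -> hit
83 -> fault, evict 31, frames [20, 80, 98, 83]
66 -> fault, evict 20, frames [80, 98, 83, 66]
31 -> fault, evict 80, frames [98, 83, 66, 31]
81 -> fault, evict 98, frames [83, 66, 31, 81]
66 -> hit
31 -> hit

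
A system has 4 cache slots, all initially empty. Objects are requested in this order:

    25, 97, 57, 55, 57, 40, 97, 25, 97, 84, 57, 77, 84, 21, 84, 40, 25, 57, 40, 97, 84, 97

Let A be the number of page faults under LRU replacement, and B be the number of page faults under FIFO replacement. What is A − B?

-1

Under LRU: F F F F . F . F . F F F . F . F F F . F F . → 15 faults.
Under FIFO: F F F F . F . F F F F F . F . F F F . F F . → 16 faults.
A − B = 15 − 16 = -1.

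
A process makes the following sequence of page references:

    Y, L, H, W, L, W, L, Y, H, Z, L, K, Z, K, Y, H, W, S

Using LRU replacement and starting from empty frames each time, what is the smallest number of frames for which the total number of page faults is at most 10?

4

f=1: 18 faults
f=2: 15 faults
f=3: 13 faults
f=4: 10 faults
f=5: 8 faults
f=6: 7 faults
f=7: 7 faults
Smallest f with faults ≤ 10 is 4.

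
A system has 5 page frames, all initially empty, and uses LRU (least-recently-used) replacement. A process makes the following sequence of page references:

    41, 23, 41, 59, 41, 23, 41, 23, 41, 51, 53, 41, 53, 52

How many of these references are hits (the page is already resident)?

41: fault, frames [41]
23: fault, frames [41, 23]
41: hit
59: fault, frames [23, 41, 59]
41: hit
23: hit
41: hit
23: hit
41: hit
51: fault, frames [59, 23, 41, 51]
53: fault, frames [59, 23, 41, 51, 53]
41: hit
53: hit
52: fault, evict 59, frames [23, 51, 41, 53, 52]
Hits: 8.

8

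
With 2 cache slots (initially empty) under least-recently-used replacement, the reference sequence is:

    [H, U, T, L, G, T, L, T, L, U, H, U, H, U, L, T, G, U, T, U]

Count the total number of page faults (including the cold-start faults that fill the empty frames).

H: miss, frames [H]
U: miss, frames [H, U]
T: miss, evict H, frames [U, T]
L: miss, evict U, frames [T, L]
G: miss, evict T, frames [L, G]
T: miss, evict L, frames [G, T]
L: miss, evict G, frames [T, L]
T: hit
L: hit
U: miss, evict T, frames [L, U]
H: miss, evict L, frames [U, H]
U: hit
H: hit
U: hit
L: miss, evict H, frames [U, L]
T: miss, evict U, frames [L, T]
G: miss, evict L, frames [T, G]
U: miss, evict T, frames [G, U]
T: miss, evict G, frames [U, T]
U: hit
Page faults: 14.

14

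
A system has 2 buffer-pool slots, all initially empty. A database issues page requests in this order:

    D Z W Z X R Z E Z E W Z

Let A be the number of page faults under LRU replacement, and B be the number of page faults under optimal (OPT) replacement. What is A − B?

Under LRU: F F F . F F F F . . F F → 9 faults.
Under OPT: F F F . F F . F . . F . → 7 faults.
A − B = 9 − 7 = 2.

2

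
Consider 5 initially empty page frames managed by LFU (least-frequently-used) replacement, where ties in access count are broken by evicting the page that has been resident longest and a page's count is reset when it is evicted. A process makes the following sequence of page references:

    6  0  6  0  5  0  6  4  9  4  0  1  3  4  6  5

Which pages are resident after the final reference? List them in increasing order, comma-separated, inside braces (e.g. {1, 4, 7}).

{0, 3, 4, 5, 6}

6 → fault, frames {6}
0 → fault, frames {6,0}
6 → hit
0 → hit
5 → fault, frames {6,0,5}
0 → hit
6 → hit
4 → fault, frames {6,0,5,4}
9 → fault, frames {6,0,5,4,9}
4 → hit
0 → hit
1 → fault, evict 5, frames {6,0,4,9,1}
3 → fault, evict 9, frames {6,0,4,1,3}
4 → hit
6 → hit
5 → fault, evict 1, frames {6,0,4,3,5}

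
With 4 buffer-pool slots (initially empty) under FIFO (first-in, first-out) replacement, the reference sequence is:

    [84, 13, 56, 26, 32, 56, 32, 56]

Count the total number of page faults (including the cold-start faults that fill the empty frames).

5

84 → miss, frames {84}
13 → miss, frames {84,13}
56 → miss, frames {84,13,56}
26 → miss, frames {84,13,56,26}
32 → miss, evict 84, frames {13,56,26,32}
56 → hit
32 → hit
56 → hit
Page faults: 5.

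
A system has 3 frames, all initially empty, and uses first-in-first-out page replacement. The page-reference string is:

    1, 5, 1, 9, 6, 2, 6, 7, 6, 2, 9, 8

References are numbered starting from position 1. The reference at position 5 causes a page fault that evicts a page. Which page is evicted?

pos 1: 1 → miss, frames (1)
pos 2: 5 → miss, frames (1 5)
pos 3: 1 → hit
pos 4: 9 → miss, frames (1 5 9)
pos 5: 6 → miss, evict 1, frames (5 9 6)
At position 5, page 1 is evicted.

1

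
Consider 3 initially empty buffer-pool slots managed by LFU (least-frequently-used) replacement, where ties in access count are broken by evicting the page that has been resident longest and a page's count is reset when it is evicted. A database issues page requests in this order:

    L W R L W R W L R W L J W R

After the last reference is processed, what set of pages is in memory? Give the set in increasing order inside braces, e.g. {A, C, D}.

L: miss, frames (L)
W: miss, frames (L W)
R: miss, frames (L W R)
L: hit
W: hit
R: hit
W: hit
L: hit
R: hit
W: hit
L: hit
J: miss, evict R, frames (L W J)
W: hit
R: miss, evict J, frames (L W R)

{L, R, W}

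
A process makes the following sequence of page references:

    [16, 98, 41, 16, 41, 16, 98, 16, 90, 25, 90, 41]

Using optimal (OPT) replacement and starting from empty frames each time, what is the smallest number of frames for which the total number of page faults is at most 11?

2

f=1: 12 faults
f=2: 7 faults
f=3: 5 faults
f=4: 5 faults
f=5: 5 faults
Smallest f with faults ≤ 11 is 2.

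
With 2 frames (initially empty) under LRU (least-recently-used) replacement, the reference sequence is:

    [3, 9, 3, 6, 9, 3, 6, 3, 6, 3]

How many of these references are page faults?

3 → fault, frames [3]
9 → fault, frames [3, 9]
3 → hit
6 → fault, evict 9, frames [3, 6]
9 → fault, evict 3, frames [6, 9]
3 → fault, evict 6, frames [9, 3]
6 → fault, evict 9, frames [3, 6]
3 → hit
6 → hit
3 → hit
Page faults: 6.

6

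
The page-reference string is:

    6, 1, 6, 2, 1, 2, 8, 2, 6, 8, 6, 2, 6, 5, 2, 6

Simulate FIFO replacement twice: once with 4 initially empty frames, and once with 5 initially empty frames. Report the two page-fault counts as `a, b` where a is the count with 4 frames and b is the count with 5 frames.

6, 5

4 frames: F F . F . . F . . . . . . F . F → 6 faults.
5 frames: F F . F . . F . . . . . . F . . → 5 faults.
5 < 6: adding a frame reduced faults, as is typical.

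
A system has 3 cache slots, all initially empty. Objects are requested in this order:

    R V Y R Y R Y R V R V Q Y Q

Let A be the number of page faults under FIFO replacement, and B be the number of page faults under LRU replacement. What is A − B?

Under FIFO: F F F . . . . . . . . F . . → 4 faults.
Under LRU: F F F . . . . . . . . F F . → 5 faults.
A − B = 4 − 5 = -1.

-1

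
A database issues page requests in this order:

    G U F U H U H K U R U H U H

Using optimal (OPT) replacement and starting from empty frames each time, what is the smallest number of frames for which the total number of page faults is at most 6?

f=1: 14 faults
f=2: 7 faults
f=3: 6 faults
f=4: 6 faults
f=5: 6 faults
f=6: 6 faults
Smallest f with faults ≤ 6 is 3.

3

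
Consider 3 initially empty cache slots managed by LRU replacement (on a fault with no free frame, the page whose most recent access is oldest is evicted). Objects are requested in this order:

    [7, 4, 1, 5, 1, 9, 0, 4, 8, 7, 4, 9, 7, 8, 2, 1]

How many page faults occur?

7 -> fault, frames (7)
4 -> fault, frames (7 4)
1 -> fault, frames (7 4 1)
5 -> fault, evict 7, frames (4 1 5)
1 -> hit
9 -> fault, evict 4, frames (5 1 9)
0 -> fault, evict 5, frames (1 9 0)
4 -> fault, evict 1, frames (9 0 4)
8 -> fault, evict 9, frames (0 4 8)
7 -> fault, evict 0, frames (4 8 7)
4 -> hit
9 -> fault, evict 8, frames (7 4 9)
7 -> hit
8 -> fault, evict 4, frames (9 7 8)
2 -> fault, evict 9, frames (7 8 2)
1 -> fault, evict 7, frames (8 2 1)
Page faults: 13.

13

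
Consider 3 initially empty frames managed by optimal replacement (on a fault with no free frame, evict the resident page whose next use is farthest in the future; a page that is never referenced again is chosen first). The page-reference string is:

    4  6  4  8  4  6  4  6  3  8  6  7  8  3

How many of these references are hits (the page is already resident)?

4 -> fault, frames {4}
6 -> fault, frames {4,6}
4 -> hit
8 -> fault, frames {4,6,8}
4 -> hit
6 -> hit
4 -> hit
6 -> hit
3 -> fault, evict 4, frames {6,8,3}
8 -> hit
6 -> hit
7 -> fault, evict 6, frames {8,3,7}
8 -> hit
3 -> hit
Hits: 9.

9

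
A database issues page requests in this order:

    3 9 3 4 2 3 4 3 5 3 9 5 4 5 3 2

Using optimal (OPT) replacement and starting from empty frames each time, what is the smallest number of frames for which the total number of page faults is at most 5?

f=1: 16 faults
f=2: 10 faults
f=3: 8 faults
f=4: 6 faults
f=5: 5 faults
Smallest f with faults ≤ 5 is 5.

5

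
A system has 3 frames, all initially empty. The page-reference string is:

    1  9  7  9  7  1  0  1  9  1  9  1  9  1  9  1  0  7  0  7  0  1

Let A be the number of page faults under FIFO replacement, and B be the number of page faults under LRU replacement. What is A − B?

Under FIFO: F F F . . . F F F . . . . . . . . F F . . F → 9 faults.
Under LRU: F F F . . . F . F . . . . . . . . F . . . . → 6 faults.
A − B = 9 − 6 = 3.

3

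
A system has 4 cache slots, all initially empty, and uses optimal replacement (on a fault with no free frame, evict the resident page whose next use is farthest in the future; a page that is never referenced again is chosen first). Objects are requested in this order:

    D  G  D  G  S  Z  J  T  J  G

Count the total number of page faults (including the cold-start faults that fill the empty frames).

6

D: fault, frames (D)
G: fault, frames (D G)
D: hit
G: hit
S: fault, frames (D G S)
Z: fault, frames (D G S Z)
J: fault, evict Z, frames (D G S J)
T: fault, evict S, frames (D G J T)
J: hit
G: hit
Page faults: 6.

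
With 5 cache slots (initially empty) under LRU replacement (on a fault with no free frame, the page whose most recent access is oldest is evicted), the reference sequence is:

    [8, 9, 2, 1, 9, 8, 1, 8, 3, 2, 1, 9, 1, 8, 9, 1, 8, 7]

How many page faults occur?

8: fault, frames [8]
9: fault, frames [8, 9]
2: fault, frames [8, 9, 2]
1: fault, frames [8, 9, 2, 1]
9: hit
8: hit
1: hit
8: hit
3: fault, frames [2, 9, 1, 8, 3]
2: hit
1: hit
9: hit
1: hit
8: hit
9: hit
1: hit
8: hit
7: fault, evict 3, frames [2, 9, 1, 8, 7]
Page faults: 6.

6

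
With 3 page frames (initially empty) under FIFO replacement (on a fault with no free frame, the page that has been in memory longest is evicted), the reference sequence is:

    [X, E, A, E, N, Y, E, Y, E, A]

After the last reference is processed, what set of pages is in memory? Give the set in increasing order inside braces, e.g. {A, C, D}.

{A, E, Y}

X -> miss, frames [X]
E -> miss, frames [X, E]
A -> miss, frames [X, E, A]
E -> hit
N -> miss, evict X, frames [E, A, N]
Y -> miss, evict E, frames [A, N, Y]
E -> miss, evict A, frames [N, Y, E]
Y -> hit
E -> hit
A -> miss, evict N, frames [Y, E, A]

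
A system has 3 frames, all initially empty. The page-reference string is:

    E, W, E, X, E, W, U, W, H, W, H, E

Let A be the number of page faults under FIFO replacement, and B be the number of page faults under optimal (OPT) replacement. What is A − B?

Under FIFO: F F . F . . F . F F . F → 7 faults.
Under OPT: F F . F . . F . F . . . → 5 faults.
A − B = 7 − 5 = 2.

2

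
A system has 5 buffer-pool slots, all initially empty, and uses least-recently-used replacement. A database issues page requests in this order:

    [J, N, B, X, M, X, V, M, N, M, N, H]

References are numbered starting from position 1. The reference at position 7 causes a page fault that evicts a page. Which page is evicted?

J

pos 1: J: miss, frames (J)
pos 2: N: miss, frames (J N)
pos 3: B: miss, frames (J N B)
pos 4: X: miss, frames (J N B X)
pos 5: M: miss, frames (J N B X M)
pos 6: X: hit
pos 7: V: miss, evict J, frames (N B M X V)
At position 7, page J is evicted.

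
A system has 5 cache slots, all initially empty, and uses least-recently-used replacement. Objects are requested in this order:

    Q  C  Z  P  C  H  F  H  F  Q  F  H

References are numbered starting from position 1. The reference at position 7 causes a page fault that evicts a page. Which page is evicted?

pos 1: Q → fault, frames [Q]
pos 2: C → fault, frames [Q, C]
pos 3: Z → fault, frames [Q, C, Z]
pos 4: P → fault, frames [Q, C, Z, P]
pos 5: C → hit
pos 6: H → fault, frames [Q, Z, P, C, H]
pos 7: F → fault, evict Q, frames [Z, P, C, H, F]
At position 7, page Q is evicted.

Q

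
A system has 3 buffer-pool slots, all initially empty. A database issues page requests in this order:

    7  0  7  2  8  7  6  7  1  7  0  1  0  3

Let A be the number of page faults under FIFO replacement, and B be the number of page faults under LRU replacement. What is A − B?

1

Under FIFO: F F . F F F F . F . F . . F → 9 faults.
Under LRU: F F . F F . F . F . F . . F → 8 faults.
A − B = 9 − 8 = 1.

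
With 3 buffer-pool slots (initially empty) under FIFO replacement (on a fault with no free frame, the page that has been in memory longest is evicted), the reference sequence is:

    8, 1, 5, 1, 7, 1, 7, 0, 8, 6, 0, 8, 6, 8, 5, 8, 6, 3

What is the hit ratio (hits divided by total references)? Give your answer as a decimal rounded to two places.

0.50

8 -> fault, frames {8}
1 -> fault, frames {8,1}
5 -> fault, frames {8,1,5}
1 -> hit
7 -> fault, evict 8, frames {1,5,7}
1 -> hit
7 -> hit
0 -> fault, evict 1, frames {5,7,0}
8 -> fault, evict 5, frames {7,0,8}
6 -> fault, evict 7, frames {0,8,6}
0 -> hit
8 -> hit
6 -> hit
8 -> hit
5 -> fault, evict 0, frames {8,6,5}
8 -> hit
6 -> hit
3 -> fault, evict 8, frames {6,5,3}
Hits: 9 of 18 references → 9/18 = 0.5000.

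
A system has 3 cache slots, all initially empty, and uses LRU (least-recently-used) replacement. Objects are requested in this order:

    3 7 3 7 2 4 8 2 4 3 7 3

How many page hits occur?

5

3 -> fault, frames (3)
7 -> fault, frames (3 7)
3 -> hit
7 -> hit
2 -> fault, frames (3 7 2)
4 -> fault, evict 3, frames (7 2 4)
8 -> fault, evict 7, frames (2 4 8)
2 -> hit
4 -> hit
3 -> fault, evict 8, frames (2 4 3)
7 -> fault, evict 2, frames (4 3 7)
3 -> hit
Hits: 5.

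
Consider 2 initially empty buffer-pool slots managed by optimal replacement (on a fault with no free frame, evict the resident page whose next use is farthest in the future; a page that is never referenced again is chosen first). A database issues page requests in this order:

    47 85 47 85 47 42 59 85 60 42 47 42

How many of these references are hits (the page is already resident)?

47 -> miss, frames {47}
85 -> miss, frames {47,85}
47 -> hit
85 -> hit
47 -> hit
42 -> miss, evict 47, frames {85,42}
59 -> miss, evict 42, frames {85,59}
85 -> hit
60 -> miss, evict 59, frames {85,60}
42 -> miss, evict 60, frames {85,42}
47 -> miss, evict 85, frames {42,47}
42 -> hit
Hits: 5.

5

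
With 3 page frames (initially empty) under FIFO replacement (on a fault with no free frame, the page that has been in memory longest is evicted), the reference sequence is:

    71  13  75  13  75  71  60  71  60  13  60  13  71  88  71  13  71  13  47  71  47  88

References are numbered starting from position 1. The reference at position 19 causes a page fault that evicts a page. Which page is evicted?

71

pos 1: 71 -> fault, frames [71]
pos 2: 13 -> fault, frames [71, 13]
pos 3: 75 -> fault, frames [71, 13, 75]
pos 4: 13 -> hit
pos 5: 75 -> hit
pos 6: 71 -> hit
pos 7: 60 -> fault, evict 71, frames [13, 75, 60]
pos 8: 71 -> fault, evict 13, frames [75, 60, 71]
pos 9: 60 -> hit
pos 10: 13 -> fault, evict 75, frames [60, 71, 13]
pos 11: 60 -> hit
pos 12: 13 -> hit
pos 13: 71 -> hit
pos 14: 88 -> fault, evict 60, frames [71, 13, 88]
pos 15: 71 -> hit
pos 16: 13 -> hit
pos 17: 71 -> hit
pos 18: 13 -> hit
pos 19: 47 -> fault, evict 71, frames [13, 88, 47]
At position 19, page 71 is evicted.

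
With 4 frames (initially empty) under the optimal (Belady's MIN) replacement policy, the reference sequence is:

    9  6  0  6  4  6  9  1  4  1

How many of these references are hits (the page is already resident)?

9 -> miss, frames (9)
6 -> miss, frames (9 6)
0 -> miss, frames (9 6 0)
6 -> hit
4 -> miss, frames (9 6 0 4)
6 -> hit
9 -> hit
1 -> miss, evict 0, frames (9 6 4 1)
4 -> hit
1 -> hit
Hits: 5.

5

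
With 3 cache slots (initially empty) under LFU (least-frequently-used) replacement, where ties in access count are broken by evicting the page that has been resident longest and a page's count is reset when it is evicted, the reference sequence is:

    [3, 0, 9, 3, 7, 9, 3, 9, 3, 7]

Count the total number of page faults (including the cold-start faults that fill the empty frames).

4

3 → miss, frames {3}
0 → miss, frames {3,0}
9 → miss, frames {3,0,9}
3 → hit
7 → miss, evict 0, frames {3,9,7}
9 → hit
3 → hit
9 → hit
3 → hit
7 → hit
Page faults: 4.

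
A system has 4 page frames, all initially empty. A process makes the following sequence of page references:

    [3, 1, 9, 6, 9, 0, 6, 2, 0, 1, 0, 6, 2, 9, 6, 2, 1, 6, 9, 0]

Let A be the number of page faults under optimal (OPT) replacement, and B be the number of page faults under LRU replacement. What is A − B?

Under OPT: F F F F . F . F . . . . . F . . . . . F → 8 faults.
Under LRU: F F F F . F . F . F . . . F . . F . . F → 10 faults.
A − B = 8 − 10 = -2.

-2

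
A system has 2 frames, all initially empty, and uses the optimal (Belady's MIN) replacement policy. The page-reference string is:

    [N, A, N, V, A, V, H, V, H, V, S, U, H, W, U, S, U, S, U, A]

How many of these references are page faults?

9

N → miss, frames {N}
A → miss, frames {N,A}
N → hit
V → miss, evict N, frames {A,V}
A → hit
V → hit
H → miss, evict A, frames {V,H}
V → hit
H → hit
V → hit
S → miss, evict V, frames {H,S}
U → miss, evict S, frames {H,U}
H → hit
W → miss, evict H, frames {U,W}
U → hit
S → miss, evict W, frames {U,S}
U → hit
S → hit
U → hit
A → miss, evict S, frames {U,A}
Page faults: 9.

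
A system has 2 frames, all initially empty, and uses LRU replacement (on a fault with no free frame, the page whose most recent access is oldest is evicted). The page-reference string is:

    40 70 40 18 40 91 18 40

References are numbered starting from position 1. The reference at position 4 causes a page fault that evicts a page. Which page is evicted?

pos 1: 40 -> fault, frames (40)
pos 2: 70 -> fault, frames (40 70)
pos 3: 40 -> hit
pos 4: 18 -> fault, evict 70, frames (40 18)
At position 4, page 70 is evicted.

70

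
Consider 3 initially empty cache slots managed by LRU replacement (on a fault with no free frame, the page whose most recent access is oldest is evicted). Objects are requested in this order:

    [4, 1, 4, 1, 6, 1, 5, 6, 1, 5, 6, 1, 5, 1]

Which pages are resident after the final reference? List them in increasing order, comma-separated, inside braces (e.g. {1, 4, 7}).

{1, 5, 6}

4: miss, frames {4}
1: miss, frames {4,1}
4: hit
1: hit
6: miss, frames {4,1,6}
1: hit
5: miss, evict 4, frames {6,1,5}
6: hit
1: hit
5: hit
6: hit
1: hit
5: hit
1: hit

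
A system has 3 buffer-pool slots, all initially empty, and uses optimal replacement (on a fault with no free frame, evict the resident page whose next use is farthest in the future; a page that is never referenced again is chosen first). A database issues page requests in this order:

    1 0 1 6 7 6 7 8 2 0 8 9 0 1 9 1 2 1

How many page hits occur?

10

1: miss, frames [1]
0: miss, frames [1, 0]
1: hit
6: miss, frames [1, 0, 6]
7: miss, evict 1, frames [0, 6, 7]
6: hit
7: hit
8: miss, evict 7, frames [0, 6, 8]
2: miss, evict 6, frames [0, 8, 2]
0: hit
8: hit
9: miss, evict 8, frames [0, 2, 9]
0: hit
1: miss, evict 0, frames [2, 9, 1]
9: hit
1: hit
2: hit
1: hit
Hits: 10.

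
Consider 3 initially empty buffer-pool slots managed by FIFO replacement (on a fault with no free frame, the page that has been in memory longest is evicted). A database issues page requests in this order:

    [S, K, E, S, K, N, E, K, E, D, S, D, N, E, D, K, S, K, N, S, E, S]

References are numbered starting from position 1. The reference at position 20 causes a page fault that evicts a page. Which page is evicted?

E

pos 1: S → fault, frames [S]
pos 2: K → fault, frames [S, K]
pos 3: E → fault, frames [S, K, E]
pos 4: S → hit
pos 5: K → hit
pos 6: N → fault, evict S, frames [K, E, N]
pos 7: E → hit
pos 8: K → hit
pos 9: E → hit
pos 10: D → fault, evict K, frames [E, N, D]
pos 11: S → fault, evict E, frames [N, D, S]
pos 12: D → hit
pos 13: N → hit
pos 14: E → fault, evict N, frames [D, S, E]
pos 15: D → hit
pos 16: K → fault, evict D, frames [S, E, K]
pos 17: S → hit
pos 18: K → hit
pos 19: N → fault, evict S, frames [E, K, N]
pos 20: S → fault, evict E, frames [K, N, S]
At position 20, page E is evicted.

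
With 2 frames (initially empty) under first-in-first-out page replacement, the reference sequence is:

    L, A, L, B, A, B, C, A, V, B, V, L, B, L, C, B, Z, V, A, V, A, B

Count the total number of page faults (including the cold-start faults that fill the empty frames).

L → miss, frames [L]
A → miss, frames [L, A]
L → hit
B → miss, evict L, frames [A, B]
A → hit
B → hit
C → miss, evict A, frames [B, C]
A → miss, evict B, frames [C, A]
V → miss, evict C, frames [A, V]
B → miss, evict A, frames [V, B]
V → hit
L → miss, evict V, frames [B, L]
B → hit
L → hit
C → miss, evict B, frames [L, C]
B → miss, evict L, frames [C, B]
Z → miss, evict C, frames [B, Z]
V → miss, evict B, frames [Z, V]
A → miss, evict Z, frames [V, A]
V → hit
A → hit
B → miss, evict V, frames [A, B]
Page faults: 14.

14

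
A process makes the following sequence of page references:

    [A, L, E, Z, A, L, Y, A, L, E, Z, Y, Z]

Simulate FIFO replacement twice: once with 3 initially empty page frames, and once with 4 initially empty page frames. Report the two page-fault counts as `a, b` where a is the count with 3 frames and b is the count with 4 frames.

3 frames: F F F F F F F . . F F . . → 9 faults.
4 frames: F F F F . . F F F F F F . → 10 faults.
10 > 9: adding a frame increased faults — Belady's anomaly.

9, 10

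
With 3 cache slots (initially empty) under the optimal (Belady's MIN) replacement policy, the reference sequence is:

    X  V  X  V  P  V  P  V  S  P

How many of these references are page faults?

X: fault, frames {X}
V: fault, frames {X,V}
X: hit
V: hit
P: fault, frames {X,V,P}
V: hit
P: hit
V: hit
S: fault, evict V, frames {X,P,S}
P: hit
Page faults: 4.

4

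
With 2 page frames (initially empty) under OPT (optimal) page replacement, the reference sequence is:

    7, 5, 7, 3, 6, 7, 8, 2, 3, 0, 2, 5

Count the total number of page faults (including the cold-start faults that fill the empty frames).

7: fault, frames {7}
5: fault, frames {7,5}
7: hit
3: fault, evict 5, frames {7,3}
6: fault, evict 3, frames {7,6}
7: hit
8: fault, evict 6, frames {7,8}
2: fault, evict 8, frames {7,2}
3: fault, evict 7, frames {2,3}
0: fault, evict 3, frames {2,0}
2: hit
5: fault, evict 0, frames {2,5}
Page faults: 9.

9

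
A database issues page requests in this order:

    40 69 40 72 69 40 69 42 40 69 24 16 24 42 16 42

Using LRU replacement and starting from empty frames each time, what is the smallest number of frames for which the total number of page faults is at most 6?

f=1: 16 faults
f=2: 12 faults
f=3: 7 faults
f=4: 7 faults
f=5: 6 faults
f=6: 6 faults
Smallest f with faults ≤ 6 is 5.

5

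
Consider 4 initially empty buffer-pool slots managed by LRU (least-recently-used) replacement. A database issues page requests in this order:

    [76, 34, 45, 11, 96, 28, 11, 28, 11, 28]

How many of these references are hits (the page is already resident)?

4

76: fault, frames {76}
34: fault, frames {76,34}
45: fault, frames {76,34,45}
11: fault, frames {76,34,45,11}
96: fault, evict 76, frames {34,45,11,96}
28: fault, evict 34, frames {45,11,96,28}
11: hit
28: hit
11: hit
28: hit
Hits: 4.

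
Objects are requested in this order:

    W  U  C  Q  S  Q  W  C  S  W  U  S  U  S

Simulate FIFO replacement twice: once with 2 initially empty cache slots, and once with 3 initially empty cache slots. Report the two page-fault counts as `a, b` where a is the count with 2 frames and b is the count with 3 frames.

11, 9

2 frames: F F F F F . F F F F F F . . → 11 faults.
3 frames: F F F F F . F F . . F F . . → 9 faults.
9 < 11: adding a frame reduced faults, as is typical.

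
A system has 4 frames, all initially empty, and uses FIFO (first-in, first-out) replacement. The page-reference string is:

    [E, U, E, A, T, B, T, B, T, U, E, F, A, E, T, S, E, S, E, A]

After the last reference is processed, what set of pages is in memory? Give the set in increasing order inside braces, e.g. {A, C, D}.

{A, E, S, T}

E -> miss, frames (E)
U -> miss, frames (E U)
E -> hit
A -> miss, frames (E U A)
T -> miss, frames (E U A T)
B -> miss, evict E, frames (U A T B)
T -> hit
B -> hit
T -> hit
U -> hit
E -> miss, evict U, frames (A T B E)
F -> miss, evict A, frames (T B E F)
A -> miss, evict T, frames (B E F A)
E -> hit
T -> miss, evict B, frames (E F A T)
S -> miss, evict E, frames (F A T S)
E -> miss, evict F, frames (A T S E)
S -> hit
E -> hit
A -> hit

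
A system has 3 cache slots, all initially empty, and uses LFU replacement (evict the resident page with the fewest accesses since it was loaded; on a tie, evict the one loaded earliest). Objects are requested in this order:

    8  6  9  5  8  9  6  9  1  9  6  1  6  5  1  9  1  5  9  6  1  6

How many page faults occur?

11

8 → miss, frames {8}
6 → miss, frames {8,6}
9 → miss, frames {8,6,9}
5 → miss, evict 8, frames {6,9,5}
8 → miss, evict 6, frames {9,5,8}
9 → hit
6 → miss, evict 5, frames {9,8,6}
9 → hit
1 → miss, evict 8, frames {9,6,1}
9 → hit
6 → hit
1 → hit
6 → hit
5 → miss, evict 1, frames {9,6,5}
1 → miss, evict 5, frames {9,6,1}
9 → hit
1 → hit
5 → miss, evict 1, frames {9,6,5}
9 → hit
6 → hit
1 → miss, evict 5, frames {9,6,1}
6 → hit
Page faults: 11.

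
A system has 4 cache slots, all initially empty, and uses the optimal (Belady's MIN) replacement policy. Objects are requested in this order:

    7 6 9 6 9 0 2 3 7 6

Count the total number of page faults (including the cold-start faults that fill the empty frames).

7 → fault, frames {7}
6 → fault, frames {7,6}
9 → fault, frames {7,6,9}
6 → hit
9 → hit
0 → fault, frames {7,6,9,0}
2 → fault, evict 0, frames {7,6,9,2}
3 → fault, evict 2, frames {7,6,9,3}
7 → hit
6 → hit
Page faults: 6.

6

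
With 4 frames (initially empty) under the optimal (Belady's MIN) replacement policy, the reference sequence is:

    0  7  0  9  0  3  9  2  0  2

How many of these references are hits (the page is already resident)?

5

0 -> miss, frames {0}
7 -> miss, frames {0,7}
0 -> hit
9 -> miss, frames {0,7,9}
0 -> hit
3 -> miss, frames {0,7,9,3}
9 -> hit
2 -> miss, evict 3, frames {0,7,9,2}
0 -> hit
2 -> hit
Hits: 5.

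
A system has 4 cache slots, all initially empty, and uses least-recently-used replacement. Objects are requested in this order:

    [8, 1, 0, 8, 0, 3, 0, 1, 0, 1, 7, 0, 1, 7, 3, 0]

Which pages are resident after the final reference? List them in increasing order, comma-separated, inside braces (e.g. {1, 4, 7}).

{0, 1, 3, 7}

8: fault, frames {8}
1: fault, frames {8,1}
0: fault, frames {8,1,0}
8: hit
0: hit
3: fault, frames {1,8,0,3}
0: hit
1: hit
0: hit
1: hit
7: fault, evict 8, frames {3,0,1,7}
0: hit
1: hit
7: hit
3: hit
0: hit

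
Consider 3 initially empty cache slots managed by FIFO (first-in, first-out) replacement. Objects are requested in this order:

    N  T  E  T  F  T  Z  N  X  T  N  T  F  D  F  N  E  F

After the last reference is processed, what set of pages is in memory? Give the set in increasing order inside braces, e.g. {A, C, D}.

{E, F, N}

N -> miss, frames (N)
T -> miss, frames (N T)
E -> miss, frames (N T E)
T -> hit
F -> miss, evict N, frames (T E F)
T -> hit
Z -> miss, evict T, frames (E F Z)
N -> miss, evict E, frames (F Z N)
X -> miss, evict F, frames (Z N X)
T -> miss, evict Z, frames (N X T)
N -> hit
T -> hit
F -> miss, evict N, frames (X T F)
D -> miss, evict X, frames (T F D)
F -> hit
N -> miss, evict T, frames (F D N)
E -> miss, evict F, frames (D N E)
F -> miss, evict D, frames (N E F)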